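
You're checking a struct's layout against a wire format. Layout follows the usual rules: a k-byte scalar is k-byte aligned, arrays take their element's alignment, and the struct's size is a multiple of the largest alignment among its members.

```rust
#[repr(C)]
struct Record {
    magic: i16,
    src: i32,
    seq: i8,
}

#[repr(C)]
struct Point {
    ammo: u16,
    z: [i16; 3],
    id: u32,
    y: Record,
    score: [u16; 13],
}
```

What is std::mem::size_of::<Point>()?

52

Record: magic at 0 (size 2, align 2) → ends 2; pad 2 to align 4 for src; src at 4 (size 4, align 4) → ends 8; seq at 8 (size 1, align 1) → ends 9; tail pad 3 to reach multiple of 4; total 12 bytes, alignment 4
ammo at 0 (size 2, align 2) → ends 2
z at 2 (size 6, align 2) → ends 8
id at 8 (size 4, align 4) → ends 12
y at 12 (size 12, align 4) → ends 24
score at 24 (size 26, align 2) → ends 50
tail pad 2 to reach multiple of 4
total 52 bytes, alignment 4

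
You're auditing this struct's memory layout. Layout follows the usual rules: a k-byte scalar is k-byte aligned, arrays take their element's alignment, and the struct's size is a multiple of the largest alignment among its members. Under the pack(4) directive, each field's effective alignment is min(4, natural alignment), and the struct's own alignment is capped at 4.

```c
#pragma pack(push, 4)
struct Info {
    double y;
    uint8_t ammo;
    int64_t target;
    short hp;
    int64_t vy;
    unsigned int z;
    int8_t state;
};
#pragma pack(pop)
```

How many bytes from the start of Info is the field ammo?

@0: y [8B, align 4] → 8
@8: ammo [1B, align 1] → 9

8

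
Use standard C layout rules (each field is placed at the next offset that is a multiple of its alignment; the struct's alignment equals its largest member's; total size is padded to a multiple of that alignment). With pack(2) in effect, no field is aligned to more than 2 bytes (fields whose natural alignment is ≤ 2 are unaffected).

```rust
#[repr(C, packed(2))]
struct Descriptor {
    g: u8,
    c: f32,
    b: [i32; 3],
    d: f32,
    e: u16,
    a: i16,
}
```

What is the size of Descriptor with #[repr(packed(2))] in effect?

26

@0: g [1B, align 1] → 1
+1 pad (align 2)
@2: c [4B, align 2] → 6
@6: b [12B, align 2] → 18
@18: d [4B, align 2] → 22
@22: e [2B, align 2] → 24
@24: a [2B, align 2] → 26
size 26, align 2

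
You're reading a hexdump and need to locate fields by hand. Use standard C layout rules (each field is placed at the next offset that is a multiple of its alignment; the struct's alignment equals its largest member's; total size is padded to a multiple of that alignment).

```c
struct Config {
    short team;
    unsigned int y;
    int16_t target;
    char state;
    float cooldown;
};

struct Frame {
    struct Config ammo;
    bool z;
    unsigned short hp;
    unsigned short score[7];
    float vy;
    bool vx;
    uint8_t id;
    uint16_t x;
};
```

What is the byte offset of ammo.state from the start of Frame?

10

Config: team at 0 (size 2, align 2) → ends 2; pad 2 to align 4 for y; y at 4 (size 4, align 4) → ends 8; target at 8 (size 2, align 2) → ends 10; state at 10 (size 1, align 1) → ends 11; pad 1 to align 4 for cooldown; cooldown at 12 (size 4, align 4) → ends 16; total 16 bytes, alignment 4
ammo at 0 (size 16, align 4) → ends 16
within Config: state at 10
0 + 10 = 10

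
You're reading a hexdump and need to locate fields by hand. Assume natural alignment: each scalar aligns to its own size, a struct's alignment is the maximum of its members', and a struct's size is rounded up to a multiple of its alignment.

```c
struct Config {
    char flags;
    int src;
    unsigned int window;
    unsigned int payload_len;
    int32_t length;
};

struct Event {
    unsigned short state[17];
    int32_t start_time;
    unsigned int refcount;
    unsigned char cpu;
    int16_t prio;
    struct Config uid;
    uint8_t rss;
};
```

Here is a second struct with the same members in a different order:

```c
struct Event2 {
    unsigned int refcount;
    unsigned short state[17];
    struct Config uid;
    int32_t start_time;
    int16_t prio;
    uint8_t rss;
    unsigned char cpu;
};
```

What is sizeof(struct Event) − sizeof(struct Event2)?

4

Config: flags at 0 (size 1, align 1) → ends 1; pad 3 to align 4 for src; src at 4 (size 4, align 4) → ends 8; window at 8 (size 4, align 4) → ends 12; payload_len at 12 (size 4, align 4) → ends 16; length at 16 (size 4, align 4) → ends 20; total 20 bytes, alignment 4
state at 0 (size 34, align 2) → ends 34
pad 2 to align 4 for start_time
start_time at 36 (size 4, align 4) → ends 40
refcount at 40 (size 4, align 4) → ends 44
cpu at 44 (size 1, align 1) → ends 45
pad 1 to align 2 for prio
prio at 46 (size 2, align 2) → ends 48
uid at 48 (size 20, align 4) → ends 68
rss at 68 (size 1, align 1) → ends 69
tail pad 3 to reach multiple of 4
total 72 bytes, alignment 4
— Event2 —
refcount at 0 (size 4, align 4) → ends 4
state at 4 (size 34, align 2) → ends 38
pad 2 to align 4 for uid
uid at 40 (size 20, align 4) → ends 60
start_time at 60 (size 4, align 4) → ends 64
prio at 64 (size 2, align 2) → ends 66
rss at 66 (size 1, align 1) → ends 67
cpu at 67 (size 1, align 1) → ends 68
total 68 bytes, alignment 4
72 − 68 = 4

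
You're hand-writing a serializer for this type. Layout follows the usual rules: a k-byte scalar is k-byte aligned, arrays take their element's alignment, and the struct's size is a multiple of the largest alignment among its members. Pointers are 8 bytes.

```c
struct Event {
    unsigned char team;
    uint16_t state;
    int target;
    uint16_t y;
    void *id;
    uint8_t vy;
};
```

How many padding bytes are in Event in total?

team at 0 (size 1, align 1) → ends 1
pad 1 to align 2 for state
state at 2 (size 2, align 2) → ends 4
target at 4 (size 4, align 4) → ends 8
y at 8 (size 2, align 2) → ends 10
pad 6 to align 8 for id
id at 16 (size 8, align 8) → ends 24
vy at 24 (size 1, align 1) → ends 25
tail pad 7 to reach multiple of 8
total 32 bytes, alignment 8
data bytes 18, size 32 → padding 14

14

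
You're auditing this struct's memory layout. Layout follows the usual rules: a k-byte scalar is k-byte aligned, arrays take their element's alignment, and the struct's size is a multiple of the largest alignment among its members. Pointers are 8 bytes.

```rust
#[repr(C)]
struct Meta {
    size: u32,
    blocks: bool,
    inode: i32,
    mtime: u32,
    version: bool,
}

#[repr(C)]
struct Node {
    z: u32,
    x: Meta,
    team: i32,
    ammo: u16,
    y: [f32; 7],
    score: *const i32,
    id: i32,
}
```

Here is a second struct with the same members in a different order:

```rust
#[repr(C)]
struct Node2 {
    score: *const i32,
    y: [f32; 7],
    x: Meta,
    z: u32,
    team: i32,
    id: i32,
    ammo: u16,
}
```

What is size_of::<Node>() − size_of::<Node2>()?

Meta: @0: size [4B, align 4] → 4; @4: blocks [1B, align 1] → 5; +3 pad (align 4); @8: inode [4B, align 4] → 12; @12: mtime [4B, align 4] → 16; @16: version [1B, align 1] → 17; +3 tail pad (align 4); size 20, align 4
@0: z [4B, align 4] → 4
@4: x [20B, align 4] → 24
@24: team [4B, align 4] → 28
@28: ammo [2B, align 2] → 30
+2 pad (align 4)
@32: y [28B, align 4] → 60
+4 pad (align 8)
@64: score [8B, align 8] → 72
@72: id [4B, align 4] → 76
+4 tail pad (align 8)
size 80, align 8
— Node2 —
@0: score [8B, align 8] → 8
@8: y [28B, align 4] → 36
@36: x [20B, align 4] → 56
@56: z [4B, align 4] → 60
@60: team [4B, align 4] → 64
@64: id [4B, align 4] → 68
@68: ammo [2B, align 2] → 70
+2 tail pad (align 8)
size 72, align 8
80 − 72 = 8

8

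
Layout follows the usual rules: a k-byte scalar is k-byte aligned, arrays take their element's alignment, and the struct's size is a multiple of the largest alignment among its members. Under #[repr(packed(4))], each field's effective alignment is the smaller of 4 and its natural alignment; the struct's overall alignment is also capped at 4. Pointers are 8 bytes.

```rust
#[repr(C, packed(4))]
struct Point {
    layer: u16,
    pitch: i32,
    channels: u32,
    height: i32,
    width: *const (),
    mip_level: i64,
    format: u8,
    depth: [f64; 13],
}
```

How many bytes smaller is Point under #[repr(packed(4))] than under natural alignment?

natural layout:
  @0: layer [2B, align 2] → 2
  +2 pad (align 4)
  @4: pitch [4B, align 4] → 8
  @8: channels [4B, align 4] → 12
  @12: height [4B, align 4] → 16
  @16: width [8B, align 8] → 24
  @24: mip_level [8B, align 8] → 32
  @32: format [1B, align 1] → 33
  +7 pad (align 8)
  @40: depth [104B, align 8] → 144
  size 144, align 8
packed(4) layout:
  @0: layer [2B, align 2] → 2
  +2 pad (align 4)
  @4: pitch [4B, align 4] → 8
  @8: channels [4B, align 4] → 12
  @12: height [4B, align 4] → 16
  @16: width [8B, align 4] → 24
  @24: mip_level [8B, align 4] → 32
  @32: format [1B, align 1] → 33
  +3 pad (align 4)
  @36: depth [104B, align 4] → 140
  size 140, align 4
144 − 140 = 4

4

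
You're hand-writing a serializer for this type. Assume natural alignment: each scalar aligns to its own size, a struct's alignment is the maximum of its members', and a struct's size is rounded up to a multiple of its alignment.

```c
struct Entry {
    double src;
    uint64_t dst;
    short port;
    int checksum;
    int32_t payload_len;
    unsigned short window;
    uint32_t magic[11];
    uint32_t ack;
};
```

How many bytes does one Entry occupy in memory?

src at 0 (size 8, align 8) → ends 8
dst at 8 (size 8, align 8) → ends 16
port at 16 (size 2, align 2) → ends 18
pad 2 to align 4 for checksum
checksum at 20 (size 4, align 4) → ends 24
payload_len at 24 (size 4, align 4) → ends 28
window at 28 (size 2, align 2) → ends 30
pad 2 to align 4 for magic
magic at 32 (size 44, align 4) → ends 76
ack at 76 (size 4, align 4) → ends 80
total 80 bytes, alignment 8

80 bytes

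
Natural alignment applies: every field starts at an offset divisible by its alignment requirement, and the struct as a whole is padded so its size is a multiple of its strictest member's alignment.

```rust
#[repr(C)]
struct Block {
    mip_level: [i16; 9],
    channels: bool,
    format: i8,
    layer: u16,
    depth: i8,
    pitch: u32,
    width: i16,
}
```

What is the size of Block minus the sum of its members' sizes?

@0: mip_level [18B, align 2] → 18
@18: channels [1B, align 1] → 19
@19: format [1B, align 1] → 20
@20: layer [2B, align 2] → 22
@22: depth [1B, align 1] → 23
+1 pad (align 4)
@24: pitch [4B, align 4] → 28
@28: width [2B, align 2] → 30
+2 tail pad (align 4)
size 32, align 4
data bytes 29, size 32 → padding 3

3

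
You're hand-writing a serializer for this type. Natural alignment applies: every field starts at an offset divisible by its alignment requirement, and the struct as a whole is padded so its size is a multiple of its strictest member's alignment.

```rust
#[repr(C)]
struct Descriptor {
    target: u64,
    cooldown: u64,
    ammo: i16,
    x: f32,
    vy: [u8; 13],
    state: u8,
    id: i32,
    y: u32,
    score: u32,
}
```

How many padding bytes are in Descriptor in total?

8

0..8  target  (8B, 8-aligned)
8..16  cooldown  (8B, 8-aligned)
16..18  ammo  (2B, 2-aligned)
18..20  -- padding (2B)
20..24  x  (4B, 4-aligned)
24..37  vy  (13B, 1-aligned)
37..38  state  (1B, 1-aligned)
38..40  -- padding (2B)
40..44  id  (4B, 4-aligned)
44..48  y  (4B, 4-aligned)
48..52  score  (4B, 4-aligned)
52..56  -- tail padding (4B)
sizeof = 56, alignof = 8
data bytes 48, size 56 → padding 8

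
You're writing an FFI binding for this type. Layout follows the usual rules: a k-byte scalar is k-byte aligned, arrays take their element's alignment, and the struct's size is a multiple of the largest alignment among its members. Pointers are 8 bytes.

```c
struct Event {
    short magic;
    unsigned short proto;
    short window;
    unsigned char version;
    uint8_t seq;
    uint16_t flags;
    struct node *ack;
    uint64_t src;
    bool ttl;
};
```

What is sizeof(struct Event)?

40 bytes

magic at 0 (size 2, align 2) → ends 2
proto at 2 (size 2, align 2) → ends 4
window at 4 (size 2, align 2) → ends 6
version at 6 (size 1, align 1) → ends 7
seq at 7 (size 1, align 1) → ends 8
flags at 8 (size 2, align 2) → ends 10
pad 6 to align 8 for ack
ack at 16 (size 8, align 8) → ends 24
src at 24 (size 8, align 8) → ends 32
ttl at 32 (size 1, align 1) → ends 33
tail pad 7 to reach multiple of 8
total 40 bytes, alignment 8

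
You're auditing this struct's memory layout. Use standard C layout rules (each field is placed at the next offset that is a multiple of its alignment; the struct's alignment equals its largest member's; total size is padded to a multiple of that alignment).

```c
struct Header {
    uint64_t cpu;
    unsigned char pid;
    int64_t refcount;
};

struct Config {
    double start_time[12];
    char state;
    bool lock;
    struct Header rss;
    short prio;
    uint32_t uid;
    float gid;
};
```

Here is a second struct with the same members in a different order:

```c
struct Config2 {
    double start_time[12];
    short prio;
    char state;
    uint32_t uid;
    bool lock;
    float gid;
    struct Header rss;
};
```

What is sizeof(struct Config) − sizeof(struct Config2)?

8

Header: @0: cpu [8B, align 8] → 8; @8: pid [1B, align 1] → 9; +7 pad (align 8); @16: refcount [8B, align 8] → 24; size 24, align 8
@0: start_time [96B, align 8] → 96
@96: state [1B, align 1] → 97
@97: lock [1B, align 1] → 98
+6 pad (align 8)
@104: rss [24B, align 8] → 128
@128: prio [2B, align 2] → 130
+2 pad (align 4)
@132: uid [4B, align 4] → 136
@136: gid [4B, align 4] → 140
+4 tail pad (align 8)
size 144, align 8
— Config2 —
@0: start_time [96B, align 8] → 96
@96: prio [2B, align 2] → 98
@98: state [1B, align 1] → 99
+1 pad (align 4)
@100: uid [4B, align 4] → 104
@104: lock [1B, align 1] → 105
+3 pad (align 4)
@108: gid [4B, align 4] → 112
@112: rss [24B, align 8] → 136
size 136, align 8
144 − 136 = 8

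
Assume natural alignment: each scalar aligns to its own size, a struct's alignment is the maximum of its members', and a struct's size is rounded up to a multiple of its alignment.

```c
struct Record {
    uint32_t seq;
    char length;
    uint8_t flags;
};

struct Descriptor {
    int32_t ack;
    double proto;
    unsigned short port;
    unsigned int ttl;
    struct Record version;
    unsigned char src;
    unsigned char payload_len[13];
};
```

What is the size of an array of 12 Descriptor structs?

Record: 0..4  seq  (4B, 4-aligned); 4..5  length  (1B, 1-aligned); 5..6  flags  (1B, 1-aligned); 6..8  -- tail padding (2B); sizeof = 8, alignof = 4
0..4  ack  (4B, 4-aligned)
4..8  -- padding (4B)
8..16  proto  (8B, 8-aligned)
16..18  port  (2B, 2-aligned)
18..20  -- padding (2B)
20..24  ttl  (4B, 4-aligned)
24..32  version  (8B, 4-aligned)
32..33  src  (1B, 1-aligned)
33..46  payload_len  (13B, 1-aligned)
46..48  -- tail padding (2B)
sizeof = 48, alignof = 8
array of 12: 12 × 48 = 576

576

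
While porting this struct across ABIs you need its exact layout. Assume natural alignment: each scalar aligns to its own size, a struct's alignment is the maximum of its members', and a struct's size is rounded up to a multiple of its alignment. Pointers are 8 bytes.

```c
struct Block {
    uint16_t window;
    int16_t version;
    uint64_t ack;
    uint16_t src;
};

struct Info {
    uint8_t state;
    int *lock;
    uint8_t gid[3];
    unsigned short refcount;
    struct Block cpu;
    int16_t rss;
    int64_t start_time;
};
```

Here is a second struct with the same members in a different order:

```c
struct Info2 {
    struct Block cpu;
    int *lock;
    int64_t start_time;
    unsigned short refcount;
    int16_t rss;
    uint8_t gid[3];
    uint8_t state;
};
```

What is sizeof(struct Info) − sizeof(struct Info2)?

16

Block: window at 0 (size 2, align 2) → ends 2; version at 2 (size 2, align 2) → ends 4; pad 4 to align 8 for ack; ack at 8 (size 8, align 8) → ends 16; src at 16 (size 2, align 2) → ends 18; tail pad 6 to reach multiple of 8; total 24 bytes, alignment 8
state at 0 (size 1, align 1) → ends 1
pad 7 to align 8 for lock
lock at 8 (size 8, align 8) → ends 16
gid at 16 (size 3, align 1) → ends 19
pad 1 to align 2 for refcount
refcount at 20 (size 2, align 2) → ends 22
pad 2 to align 8 for cpu
cpu at 24 (size 24, align 8) → ends 48
rss at 48 (size 2, align 2) → ends 50
pad 6 to align 8 for start_time
start_time at 56 (size 8, align 8) → ends 64
total 64 bytes, alignment 8
— Info2 —
cpu at 0 (size 24, align 8) → ends 24
lock at 24 (size 8, align 8) → ends 32
start_time at 32 (size 8, align 8) → ends 40
refcount at 40 (size 2, align 2) → ends 42
rss at 42 (size 2, align 2) → ends 44
gid at 44 (size 3, align 1) → ends 47
state at 47 (size 1, align 1) → ends 48
total 48 bytes, alignment 8
64 − 48 = 16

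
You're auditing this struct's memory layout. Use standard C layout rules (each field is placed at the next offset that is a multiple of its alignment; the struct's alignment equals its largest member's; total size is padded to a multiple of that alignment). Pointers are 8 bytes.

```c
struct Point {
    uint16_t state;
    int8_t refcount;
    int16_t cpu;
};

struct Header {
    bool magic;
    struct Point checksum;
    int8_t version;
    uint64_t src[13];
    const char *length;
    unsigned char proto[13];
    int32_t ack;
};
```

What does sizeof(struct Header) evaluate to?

Point: @0: state [2B, align 2] → 2; @2: refcount [1B, align 1] → 3; +1 pad (align 2); @4: cpu [2B, align 2] → 6; size 6, align 2
@0: magic [1B, align 1] → 1
+1 pad (align 2)
@2: checksum [6B, align 2] → 8
@8: version [1B, align 1] → 9
+7 pad (align 8)
@16: src [104B, align 8] → 120
@120: length [8B, align 8] → 128
@128: proto [13B, align 1] → 141
+3 pad (align 4)
@144: ack [4B, align 4] → 148
+4 tail pad (align 8)
size 152, align 8

152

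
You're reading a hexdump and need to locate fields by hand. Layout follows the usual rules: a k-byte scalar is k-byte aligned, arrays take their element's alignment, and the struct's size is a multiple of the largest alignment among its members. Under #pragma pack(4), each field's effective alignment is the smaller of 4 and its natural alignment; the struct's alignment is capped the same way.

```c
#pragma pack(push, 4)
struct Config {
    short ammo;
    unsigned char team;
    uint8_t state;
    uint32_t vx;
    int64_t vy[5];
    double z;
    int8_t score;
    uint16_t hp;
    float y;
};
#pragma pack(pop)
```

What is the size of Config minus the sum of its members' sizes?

@0: ammo [2B, align 2] → 2
@2: team [1B, align 1] → 3
@3: state [1B, align 1] → 4
@4: vx [4B, align 4] → 8
@8: vy [40B, align 4] → 48
@48: z [8B, align 4] → 56
@56: score [1B, align 1] → 57
+1 pad (align 2)
@58: hp [2B, align 2] → 60
@60: y [4B, align 4] → 64
size 64, align 4
data bytes 63, size 64 → padding 1

1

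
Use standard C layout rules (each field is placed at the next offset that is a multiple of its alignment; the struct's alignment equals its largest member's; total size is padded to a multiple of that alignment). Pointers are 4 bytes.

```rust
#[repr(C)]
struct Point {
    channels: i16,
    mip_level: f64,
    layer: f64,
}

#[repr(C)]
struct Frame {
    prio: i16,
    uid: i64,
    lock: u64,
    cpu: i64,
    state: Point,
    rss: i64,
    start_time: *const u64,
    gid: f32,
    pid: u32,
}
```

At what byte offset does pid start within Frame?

72

Point: @0: channels [2B, align 2] → 2; +6 pad (align 8); @8: mip_level [8B, align 8] → 16; @16: layer [8B, align 8] → 24; size 24, align 8
@0: prio [2B, align 2] → 2
+6 pad (align 8)
@8: uid [8B, align 8] → 16
@16: lock [8B, align 8] → 24
@24: cpu [8B, align 8] → 32
@32: state [24B, align 8] → 56
@56: rss [8B, align 8] → 64
@64: start_time [4B, align 4] → 68
@68: gid [4B, align 4] → 72
@72: pid [4B, align 4] → 76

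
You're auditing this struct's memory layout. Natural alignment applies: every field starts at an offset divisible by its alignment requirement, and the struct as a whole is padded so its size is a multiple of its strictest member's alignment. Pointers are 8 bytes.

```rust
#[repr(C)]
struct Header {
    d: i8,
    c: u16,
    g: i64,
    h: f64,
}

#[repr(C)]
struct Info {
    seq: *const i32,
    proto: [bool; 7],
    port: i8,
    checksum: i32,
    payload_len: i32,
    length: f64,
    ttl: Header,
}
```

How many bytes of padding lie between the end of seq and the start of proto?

0

Header: 0..1  d  (1B, 1-aligned); 1..2  -- padding (1B); 2..4  c  (2B, 2-aligned); 4..8  -- padding (4B); 8..16  g  (8B, 8-aligned); 16..24  h  (8B, 8-aligned); sizeof = 24, alignof = 8
0..8  seq  (8B, 8-aligned)
8..15  proto  (7B, 1-aligned)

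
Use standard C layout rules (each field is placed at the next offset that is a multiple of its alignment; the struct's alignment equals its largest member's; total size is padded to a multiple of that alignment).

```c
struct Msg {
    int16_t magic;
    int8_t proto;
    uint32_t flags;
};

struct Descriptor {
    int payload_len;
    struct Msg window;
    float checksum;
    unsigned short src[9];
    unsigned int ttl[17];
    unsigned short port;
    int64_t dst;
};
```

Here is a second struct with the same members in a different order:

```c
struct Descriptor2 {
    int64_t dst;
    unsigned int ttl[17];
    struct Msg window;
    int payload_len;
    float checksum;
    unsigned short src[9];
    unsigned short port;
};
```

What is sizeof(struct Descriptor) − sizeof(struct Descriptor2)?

Msg: 0..2  magic  (2B, 2-aligned); 2..3  proto  (1B, 1-aligned); 3..4  -- padding (1B); 4..8  flags  (4B, 4-aligned); sizeof = 8, alignof = 4
0..4  payload_len  (4B, 4-aligned)
4..12  window  (8B, 4-aligned)
12..16  checksum  (4B, 4-aligned)
16..34  src  (18B, 2-aligned)
34..36  -- padding (2B)
36..104  ttl  (68B, 4-aligned)
104..106  port  (2B, 2-aligned)
106..112  -- padding (6B)
112..120  dst  (8B, 8-aligned)
sizeof = 120, alignof = 8
— Descriptor2 —
0..8  dst  (8B, 8-aligned)
8..76  ttl  (68B, 4-aligned)
76..84  window  (8B, 4-aligned)
84..88  payload_len  (4B, 4-aligned)
88..92  checksum  (4B, 4-aligned)
92..110  src  (18B, 2-aligned)
110..112  port  (2B, 2-aligned)
sizeof = 112, alignof = 8
120 − 112 = 8

8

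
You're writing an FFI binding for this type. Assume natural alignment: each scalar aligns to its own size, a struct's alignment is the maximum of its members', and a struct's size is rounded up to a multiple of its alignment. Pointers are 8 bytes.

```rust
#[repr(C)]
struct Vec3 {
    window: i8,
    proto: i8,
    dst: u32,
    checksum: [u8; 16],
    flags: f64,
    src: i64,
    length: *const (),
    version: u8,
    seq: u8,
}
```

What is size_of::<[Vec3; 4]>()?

224

@0: window [1B, align 1] → 1
@1: proto [1B, align 1] → 2
+2 pad (align 4)
@4: dst [4B, align 4] → 8
@8: checksum [16B, align 1] → 24
@24: flags [8B, align 8] → 32
@32: src [8B, align 8] → 40
@40: length [8B, align 8] → 48
@48: version [1B, align 1] → 49
@49: seq [1B, align 1] → 50
+6 tail pad (align 8)
size 56, align 8
array of 4: 4 × 56 = 224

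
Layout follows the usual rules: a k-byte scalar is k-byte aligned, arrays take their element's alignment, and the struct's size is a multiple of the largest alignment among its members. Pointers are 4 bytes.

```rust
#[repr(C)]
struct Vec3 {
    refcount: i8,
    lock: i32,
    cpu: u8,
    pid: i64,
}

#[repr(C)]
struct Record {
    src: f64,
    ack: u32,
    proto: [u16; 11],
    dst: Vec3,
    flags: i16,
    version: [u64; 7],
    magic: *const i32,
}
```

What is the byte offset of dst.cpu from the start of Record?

48

Vec3: refcount at 0 (size 1, align 1) → ends 1; pad 3 to align 4 for lock; lock at 4 (size 4, align 4) → ends 8; cpu at 8 (size 1, align 1) → ends 9; pad 7 to align 8 for pid; pid at 16 (size 8, align 8) → ends 24; total 24 bytes, alignment 8
src at 0 (size 8, align 8) → ends 8
ack at 8 (size 4, align 4) → ends 12
proto at 12 (size 22, align 2) → ends 34
pad 6 to align 8 for dst
dst at 40 (size 24, align 8) → ends 64
within Vec3: cpu at 8
40 + 8 = 48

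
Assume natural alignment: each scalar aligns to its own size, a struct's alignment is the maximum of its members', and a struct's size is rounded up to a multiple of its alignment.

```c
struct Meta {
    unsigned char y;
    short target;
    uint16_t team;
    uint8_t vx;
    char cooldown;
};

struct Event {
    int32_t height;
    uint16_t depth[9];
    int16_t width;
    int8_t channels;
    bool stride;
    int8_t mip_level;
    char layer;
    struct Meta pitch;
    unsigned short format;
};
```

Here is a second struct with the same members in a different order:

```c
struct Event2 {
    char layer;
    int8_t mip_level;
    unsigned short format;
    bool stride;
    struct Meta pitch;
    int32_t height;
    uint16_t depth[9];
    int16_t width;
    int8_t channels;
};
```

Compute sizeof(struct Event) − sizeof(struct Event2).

-4

Meta: y at 0 (size 1, align 1) → ends 1; pad 1 to align 2 for target; target at 2 (size 2, align 2) → ends 4; team at 4 (size 2, align 2) → ends 6; vx at 6 (size 1, align 1) → ends 7; cooldown at 7 (size 1, align 1) → ends 8; total 8 bytes, alignment 2
height at 0 (size 4, align 4) → ends 4
depth at 4 (size 18, align 2) → ends 22
width at 22 (size 2, align 2) → ends 24
channels at 24 (size 1, align 1) → ends 25
stride at 25 (size 1, align 1) → ends 26
mip_level at 26 (size 1, align 1) → ends 27
layer at 27 (size 1, align 1) → ends 28
pitch at 28 (size 8, align 2) → ends 36
format at 36 (size 2, align 2) → ends 38
tail pad 2 to reach multiple of 4
total 40 bytes, alignment 4
— Event2 —
layer at 0 (size 1, align 1) → ends 1
mip_level at 1 (size 1, align 1) → ends 2
format at 2 (size 2, align 2) → ends 4
stride at 4 (size 1, align 1) → ends 5
pad 1 to align 2 for pitch
pitch at 6 (size 8, align 2) → ends 14
pad 2 to align 4 for height
height at 16 (size 4, align 4) → ends 20
depth at 20 (size 18, align 2) → ends 38
width at 38 (size 2, align 2) → ends 40
channels at 40 (size 1, align 1) → ends 41
tail pad 3 to reach multiple of 4
total 44 bytes, alignment 4
40 − 44 = -4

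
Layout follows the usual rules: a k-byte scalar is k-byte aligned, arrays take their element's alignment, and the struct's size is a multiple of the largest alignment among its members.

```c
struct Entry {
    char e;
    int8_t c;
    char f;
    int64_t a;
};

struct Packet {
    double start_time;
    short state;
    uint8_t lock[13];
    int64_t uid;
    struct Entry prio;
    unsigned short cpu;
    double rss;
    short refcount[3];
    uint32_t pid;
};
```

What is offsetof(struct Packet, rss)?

Entry: 0..1  e  (1B, 1-aligned); 1..2  c  (1B, 1-aligned); 2..3  f  (1B, 1-aligned); 3..8  -- padding (5B); 8..16  a  (8B, 8-aligned); sizeof = 16, alignof = 8
0..8  start_time  (8B, 8-aligned)
8..10  state  (2B, 2-aligned)
10..23  lock  (13B, 1-aligned)
23..24  -- padding (1B)
24..32  uid  (8B, 8-aligned)
32..48  prio  (16B, 8-aligned)
48..50  cpu  (2B, 2-aligned)
50..56  -- padding (6B)
56..64  rss  (8B, 8-aligned)

56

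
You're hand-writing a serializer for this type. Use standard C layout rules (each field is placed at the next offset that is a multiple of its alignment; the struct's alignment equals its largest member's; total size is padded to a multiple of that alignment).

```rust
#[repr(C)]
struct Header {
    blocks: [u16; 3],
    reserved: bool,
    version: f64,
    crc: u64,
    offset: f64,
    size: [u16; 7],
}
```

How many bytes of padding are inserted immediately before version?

1

0..6  blocks  (6B, 2-aligned)
6..7  reserved  (1B, 1-aligned)
7..8  -- padding (1B)
8..16  version  (8B, 8-aligned)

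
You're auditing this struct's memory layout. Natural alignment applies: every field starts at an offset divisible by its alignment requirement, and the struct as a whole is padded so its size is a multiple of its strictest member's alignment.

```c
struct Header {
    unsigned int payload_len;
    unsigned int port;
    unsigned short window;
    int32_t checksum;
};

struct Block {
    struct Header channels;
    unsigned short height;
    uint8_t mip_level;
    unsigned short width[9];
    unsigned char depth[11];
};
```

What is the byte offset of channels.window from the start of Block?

8

Header: 0..4  payload_len  (4B, 4-aligned); 4..8  port  (4B, 4-aligned); 8..10  window  (2B, 2-aligned); 10..12  -- padding (2B); 12..16  checksum  (4B, 4-aligned); sizeof = 16, alignof = 4
0..16  channels  (16B, 4-aligned)
within Header: window at 8
0 + 8 = 8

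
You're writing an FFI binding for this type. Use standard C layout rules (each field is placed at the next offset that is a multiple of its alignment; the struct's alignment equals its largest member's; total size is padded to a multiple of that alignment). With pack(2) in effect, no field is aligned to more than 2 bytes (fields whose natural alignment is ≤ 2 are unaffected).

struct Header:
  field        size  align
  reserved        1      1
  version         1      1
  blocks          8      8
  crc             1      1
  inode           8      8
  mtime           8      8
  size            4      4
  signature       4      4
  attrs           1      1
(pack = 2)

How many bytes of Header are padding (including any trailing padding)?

2

@0: reserved [1B, align 1] → 1
@1: version [1B, align 1] → 2
@2: blocks [8B, align 2] → 10
@10: crc [1B, align 1] → 11
+1 pad (align 2)
@12: inode [8B, align 2] → 20
@20: mtime [8B, align 2] → 28
@28: size [4B, align 2] → 32
@32: signature [4B, align 2] → 36
@36: attrs [1B, align 1] → 37
+1 tail pad (align 2)
size 38, align 2
data bytes 36, size 38 → padding 2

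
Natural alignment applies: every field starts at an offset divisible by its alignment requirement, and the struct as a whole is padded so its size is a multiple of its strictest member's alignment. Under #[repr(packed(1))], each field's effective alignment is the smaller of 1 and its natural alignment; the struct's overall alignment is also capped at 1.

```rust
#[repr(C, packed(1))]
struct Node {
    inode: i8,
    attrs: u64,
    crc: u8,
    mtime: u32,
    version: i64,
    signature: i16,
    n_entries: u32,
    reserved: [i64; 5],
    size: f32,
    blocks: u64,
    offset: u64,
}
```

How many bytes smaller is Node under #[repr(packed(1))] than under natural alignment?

natural layout:
  inode at 0 (size 1, align 1) → ends 1
  pad 7 to align 8 for attrs
  attrs at 8 (size 8, align 8) → ends 16
  crc at 16 (size 1, align 1) → ends 17
  pad 3 to align 4 for mtime
  mtime at 20 (size 4, align 4) → ends 24
  version at 24 (size 8, align 8) → ends 32
  signature at 32 (size 2, align 2) → ends 34
  pad 2 to align 4 for n_entries
  n_entries at 36 (size 4, align 4) → ends 40
  reserved at 40 (size 40, align 8) → ends 80
  size at 80 (size 4, align 4) → ends 84
  pad 4 to align 8 for blocks
  blocks at 88 (size 8, align 8) → ends 96
  offset at 96 (size 8, align 8) → ends 104
  total 104 bytes, alignment 8
packed(1) layout:
  inode at 0 (size 1, align 1) → ends 1
  attrs at 1 (size 8, align 1) → ends 9
  crc at 9 (size 1, align 1) → ends 10
  mtime at 10 (size 4, align 1) → ends 14
  version at 14 (size 8, align 1) → ends 22
  signature at 22 (size 2, align 1) → ends 24
  n_entries at 24 (size 4, align 1) → ends 28
  reserved at 28 (size 40, align 1) → ends 68
  size at 68 (size 4, align 1) → ends 72
  blocks at 72 (size 8, align 1) → ends 80
  offset at 80 (size 8, align 1) → ends 88
  total 88 bytes, alignment 1
104 − 88 = 16

16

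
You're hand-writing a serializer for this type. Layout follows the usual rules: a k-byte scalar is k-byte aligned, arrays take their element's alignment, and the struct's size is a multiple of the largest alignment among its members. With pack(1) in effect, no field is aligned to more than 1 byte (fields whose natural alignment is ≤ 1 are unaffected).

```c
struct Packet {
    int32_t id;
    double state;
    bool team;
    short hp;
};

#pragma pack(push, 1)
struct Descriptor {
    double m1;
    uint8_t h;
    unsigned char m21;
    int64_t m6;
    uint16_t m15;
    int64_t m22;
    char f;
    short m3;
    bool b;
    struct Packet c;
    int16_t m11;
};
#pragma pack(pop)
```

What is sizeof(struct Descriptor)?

Packet: id at 0 (size 4, align 4) → ends 4; pad 4 to align 8 for state; state at 8 (size 8, align 8) → ends 16; team at 16 (size 1, align 1) → ends 17; pad 1 to align 2 for hp; hp at 18 (size 2, align 2) → ends 20; tail pad 4 to reach multiple of 8; total 24 bytes, alignment 8
m1 at 0 (size 8, align 1) → ends 8
h at 8 (size 1, align 1) → ends 9
m21 at 9 (size 1, align 1) → ends 10
m6 at 10 (size 8, align 1) → ends 18
m15 at 18 (size 2, align 1) → ends 20
m22 at 20 (size 8, align 1) → ends 28
f at 28 (size 1, align 1) → ends 29
m3 at 29 (size 2, align 1) → ends 31
b at 31 (size 1, align 1) → ends 32
c at 32 (size 24, align 1) → ends 56
m11 at 56 (size 2, align 1) → ends 58
total 58 bytes, alignment 1

58 bytes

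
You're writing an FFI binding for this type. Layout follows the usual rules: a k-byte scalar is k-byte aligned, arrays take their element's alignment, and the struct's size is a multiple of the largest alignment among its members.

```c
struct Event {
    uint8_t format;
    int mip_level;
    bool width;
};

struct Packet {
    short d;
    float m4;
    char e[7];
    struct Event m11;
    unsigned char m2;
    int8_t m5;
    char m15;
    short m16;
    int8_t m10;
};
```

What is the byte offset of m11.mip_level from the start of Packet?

Event: format at 0 (size 1, align 1) → ends 1; pad 3 to align 4 for mip_level; mip_level at 4 (size 4, align 4) → ends 8; width at 8 (size 1, align 1) → ends 9; tail pad 3 to reach multiple of 4; total 12 bytes, alignment 4
d at 0 (size 2, align 2) → ends 2
pad 2 to align 4 for m4
m4 at 4 (size 4, align 4) → ends 8
e at 8 (size 7, align 1) → ends 15
pad 1 to align 4 for m11
m11 at 16 (size 12, align 4) → ends 28
within Event: mip_level at 4
16 + 4 = 20

20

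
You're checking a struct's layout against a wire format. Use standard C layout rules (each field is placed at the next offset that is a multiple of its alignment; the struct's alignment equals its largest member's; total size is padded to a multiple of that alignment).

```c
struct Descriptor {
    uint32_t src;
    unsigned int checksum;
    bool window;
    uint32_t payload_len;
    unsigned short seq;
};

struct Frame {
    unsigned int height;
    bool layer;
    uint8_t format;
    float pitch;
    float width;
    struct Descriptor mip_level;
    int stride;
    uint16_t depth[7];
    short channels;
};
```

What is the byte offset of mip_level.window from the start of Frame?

Descriptor: src at 0 (size 4, align 4) → ends 4; checksum at 4 (size 4, align 4) → ends 8; window at 8 (size 1, align 1) → ends 9; pad 3 to align 4 for payload_len; payload_len at 12 (size 4, align 4) → ends 16; seq at 16 (size 2, align 2) → ends 18; tail pad 2 to reach multiple of 4; total 20 bytes, alignment 4
height at 0 (size 4, align 4) → ends 4
layer at 4 (size 1, align 1) → ends 5
format at 5 (size 1, align 1) → ends 6
pad 2 to align 4 for pitch
pitch at 8 (size 4, align 4) → ends 12
width at 12 (size 4, align 4) → ends 16
mip_level at 16 (size 20, align 4) → ends 36
within Descriptor: window at 8
16 + 8 = 24

24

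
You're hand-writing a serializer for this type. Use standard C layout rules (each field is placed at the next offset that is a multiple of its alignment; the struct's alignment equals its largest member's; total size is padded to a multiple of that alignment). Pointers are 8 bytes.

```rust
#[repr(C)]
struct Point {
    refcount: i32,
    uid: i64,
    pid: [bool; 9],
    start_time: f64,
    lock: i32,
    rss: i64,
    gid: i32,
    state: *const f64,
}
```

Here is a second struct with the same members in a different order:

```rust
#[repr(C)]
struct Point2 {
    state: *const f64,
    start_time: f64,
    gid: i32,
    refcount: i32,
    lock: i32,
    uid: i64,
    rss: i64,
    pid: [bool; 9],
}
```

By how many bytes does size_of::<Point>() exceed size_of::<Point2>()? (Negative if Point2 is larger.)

8

@0: refcount [4B, align 4] → 4
+4 pad (align 8)
@8: uid [8B, align 8] → 16
@16: pid [9B, align 1] → 25
+7 pad (align 8)
@32: start_time [8B, align 8] → 40
@40: lock [4B, align 4] → 44
+4 pad (align 8)
@48: rss [8B, align 8] → 56
@56: gid [4B, align 4] → 60
+4 pad (align 8)
@64: state [8B, align 8] → 72
size 72, align 8
— Point2 —
@0: state [8B, align 8] → 8
@8: start_time [8B, align 8] → 16
@16: gid [4B, align 4] → 20
@20: refcount [4B, align 4] → 24
@24: lock [4B, align 4] → 28
+4 pad (align 8)
@32: uid [8B, align 8] → 40
@40: rss [8B, align 8] → 48
@48: pid [9B, align 1] → 57
+7 tail pad (align 8)
size 64, align 8
72 − 64 = 8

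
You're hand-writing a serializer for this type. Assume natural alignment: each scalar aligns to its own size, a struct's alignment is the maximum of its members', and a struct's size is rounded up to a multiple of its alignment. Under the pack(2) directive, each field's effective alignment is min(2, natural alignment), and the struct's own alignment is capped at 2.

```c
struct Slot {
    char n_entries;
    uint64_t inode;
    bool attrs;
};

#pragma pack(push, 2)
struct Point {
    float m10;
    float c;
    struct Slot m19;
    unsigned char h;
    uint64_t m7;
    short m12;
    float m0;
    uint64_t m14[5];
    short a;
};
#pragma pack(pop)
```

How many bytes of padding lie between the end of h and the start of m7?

1

Slot: @0: n_entries [1B, align 1] → 1; +7 pad (align 8); @8: inode [8B, align 8] → 16; @16: attrs [1B, align 1] → 17; +7 tail pad (align 8); size 24, align 8
@0: m10 [4B, align 2] → 4
@4: c [4B, align 2] → 8
@8: m19 [24B, align 2] → 32
@32: h [1B, align 1] → 33
+1 pad (align 2)
@34: m7 [8B, align 2] → 42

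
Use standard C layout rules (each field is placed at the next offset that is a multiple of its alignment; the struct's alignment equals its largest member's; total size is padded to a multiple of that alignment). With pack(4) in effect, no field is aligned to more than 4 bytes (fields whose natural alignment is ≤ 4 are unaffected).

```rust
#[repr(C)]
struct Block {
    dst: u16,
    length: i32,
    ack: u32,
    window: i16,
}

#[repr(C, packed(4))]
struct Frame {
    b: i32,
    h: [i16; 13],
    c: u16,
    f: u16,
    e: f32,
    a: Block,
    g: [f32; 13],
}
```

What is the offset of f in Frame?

Block: dst at 0 (size 2, align 2) → ends 2; pad 2 to align 4 for length; length at 4 (size 4, align 4) → ends 8; ack at 8 (size 4, align 4) → ends 12; window at 12 (size 2, align 2) → ends 14; tail pad 2 to reach multiple of 4; total 16 bytes, alignment 4
b at 0 (size 4, align 4) → ends 4
h at 4 (size 26, align 2) → ends 30
c at 30 (size 2, align 2) → ends 32
f at 32 (size 2, align 2) → ends 34

32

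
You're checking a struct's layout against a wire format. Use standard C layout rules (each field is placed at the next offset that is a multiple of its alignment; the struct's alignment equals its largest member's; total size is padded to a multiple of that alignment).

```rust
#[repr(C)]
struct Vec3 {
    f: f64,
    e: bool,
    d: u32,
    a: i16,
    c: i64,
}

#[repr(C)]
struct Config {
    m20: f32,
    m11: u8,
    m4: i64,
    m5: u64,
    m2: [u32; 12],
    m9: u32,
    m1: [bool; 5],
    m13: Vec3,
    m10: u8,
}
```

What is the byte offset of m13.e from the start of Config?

96

Vec3: f at 0 (size 8, align 8) → ends 8; e at 8 (size 1, align 1) → ends 9; pad 3 to align 4 for d; d at 12 (size 4, align 4) → ends 16; a at 16 (size 2, align 2) → ends 18; pad 6 to align 8 for c; c at 24 (size 8, align 8) → ends 32; total 32 bytes, alignment 8
m20 at 0 (size 4, align 4) → ends 4
m11 at 4 (size 1, align 1) → ends 5
pad 3 to align 8 for m4
m4 at 8 (size 8, align 8) → ends 16
m5 at 16 (size 8, align 8) → ends 24
m2 at 24 (size 48, align 4) → ends 72
m9 at 72 (size 4, align 4) → ends 76
m1 at 76 (size 5, align 1) → ends 81
pad 7 to align 8 for m13
m13 at 88 (size 32, align 8) → ends 120
within Vec3: e at 8
88 + 8 = 96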